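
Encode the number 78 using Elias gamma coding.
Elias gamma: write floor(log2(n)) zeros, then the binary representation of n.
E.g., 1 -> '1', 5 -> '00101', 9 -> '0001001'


num_bits = floor(log2(78)) + 1 = 7
leading_zeros = num_bits - 1 = 6
binary(78) = 1001110

Elias gamma(78) = '000000' + '1001110' = 0000001001110 (13 bits)


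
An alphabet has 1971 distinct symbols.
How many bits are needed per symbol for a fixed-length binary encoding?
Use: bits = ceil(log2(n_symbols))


log2(1971) = 10.9447
Bracket: 2^10 = 1024 < 1971 <= 2^11 = 2048
So ceil(log2(1971)) = 11

bits = ceil(log2(1971)) = ceil(10.9447) = 11 bits


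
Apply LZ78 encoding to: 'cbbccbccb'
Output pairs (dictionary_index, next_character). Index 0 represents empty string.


LZ78 encoding steps:
Dictionary: {0: ''}
Step 1: w='' (idx 0), next='c' -> output (0, 'c'), add 'c' as idx 1
Step 2: w='' (idx 0), next='b' -> output (0, 'b'), add 'b' as idx 2
Step 3: w='b' (idx 2), next='c' -> output (2, 'c'), add 'bc' as idx 3
Step 4: w='c' (idx 1), next='b' -> output (1, 'b'), add 'cb' as idx 4
Step 5: w='c' (idx 1), next='c' -> output (1, 'c'), add 'cc' as idx 5
Step 6: w='b' (idx 2), end of input -> output (2, '')


Encoded: [(0, 'c'), (0, 'b'), (2, 'c'), (1, 'b'), (1, 'c'), (2, '')]


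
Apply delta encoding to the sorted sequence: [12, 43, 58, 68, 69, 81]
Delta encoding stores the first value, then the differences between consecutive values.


First value: 12
Deltas:
  43 - 12 = 31
  58 - 43 = 15
  68 - 58 = 10
  69 - 68 = 1
  81 - 69 = 12


Delta encoded: [12, 31, 15, 10, 1, 12]


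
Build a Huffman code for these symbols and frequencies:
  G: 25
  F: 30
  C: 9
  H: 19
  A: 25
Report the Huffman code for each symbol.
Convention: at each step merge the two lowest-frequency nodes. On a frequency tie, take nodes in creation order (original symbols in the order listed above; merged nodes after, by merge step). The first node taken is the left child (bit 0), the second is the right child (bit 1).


Huffman tree construction:
Step 1: Merge C(9) + H(19) = 28
Step 2: Merge G(25) + A(25) = 50
Step 3: Merge (C+H)(28) + F(30) = 58
Step 4: Merge (G+A)(50) + ((C+H)+F)(58) = 108
Read each symbol's code off the tree from the root (left child = 0, right child = 1).

Codes:
  G: 00 (length 2)
  F: 11 (length 2)
  C: 100 (length 3)
  H: 101 (length 3)
  A: 01 (length 2)
Average code length: 244/108 = 2.2593 bits/symbol


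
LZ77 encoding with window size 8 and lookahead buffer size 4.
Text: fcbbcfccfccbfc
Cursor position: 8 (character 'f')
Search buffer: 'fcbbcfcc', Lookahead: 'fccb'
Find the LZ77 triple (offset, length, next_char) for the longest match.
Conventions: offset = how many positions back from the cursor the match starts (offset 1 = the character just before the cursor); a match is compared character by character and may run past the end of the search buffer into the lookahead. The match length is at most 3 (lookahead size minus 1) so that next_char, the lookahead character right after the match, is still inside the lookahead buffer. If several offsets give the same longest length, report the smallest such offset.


Try each offset into the search buffer:
  offset=1 (pos 7, char 'c'): match length 0
  offset=2 (pos 6, char 'c'): match length 0
  offset=3 (pos 5, char 'f'): match length 3
  offset=4 (pos 4, char 'c'): match length 0
  offset=5 (pos 3, char 'b'): match length 0
  offset=6 (pos 2, char 'b'): match length 0
  offset=7 (pos 1, char 'c'): match length 0
  offset=8 (pos 0, char 'f'): match length 2
Longest match has length 3 at offset 3.
next_char = character at position 8 + 3 = 11 -> 'b'

Best match: offset=3, length=3 (matching 'fcc' starting at position 5)
LZ77 triple: (3, 3, 'b')


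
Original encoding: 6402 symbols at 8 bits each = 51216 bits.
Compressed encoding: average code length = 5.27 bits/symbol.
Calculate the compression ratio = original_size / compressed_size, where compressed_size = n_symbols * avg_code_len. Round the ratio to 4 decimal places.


original_size = n_symbols * orig_bits = 6402 * 8 = 51216 bits
compressed_size = n_symbols * avg_code_len = 6402 * 5.27 = 33738.54 bits
ratio = original_size / compressed_size = 51216 / 33738.54 = 1.518

Compression ratio = 1.518


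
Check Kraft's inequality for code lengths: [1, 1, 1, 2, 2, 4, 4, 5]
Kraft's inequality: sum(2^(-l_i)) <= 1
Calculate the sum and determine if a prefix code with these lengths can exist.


Sum = 2^(-1) + 2^(-1) + 2^(-1) + 2^(-2) + 2^(-2) + 2^(-4) + 2^(-4) + 2^(-5)
    = 0.5 + 0.5 + 0.5 + 0.25 + 0.25 + 0.0625 + 0.0625 + 0.03125
    = 69/32 = 2.15625
Since 2.15625 > 1, Kraft's inequality is NOT satisfied.
A prefix code with these lengths CANNOT exist.

Kraft sum = 2.15625. Not satisfied.


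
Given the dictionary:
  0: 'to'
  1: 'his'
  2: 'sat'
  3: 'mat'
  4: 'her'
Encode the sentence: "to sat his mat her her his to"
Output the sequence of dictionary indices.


Look up each word in the dictionary:
  'to' -> 0
  'sat' -> 2
  'his' -> 1
  'mat' -> 3
  'her' -> 4
  'her' -> 4
  'his' -> 1
  'to' -> 0

Encoded: [0, 2, 1, 3, 4, 4, 1, 0]


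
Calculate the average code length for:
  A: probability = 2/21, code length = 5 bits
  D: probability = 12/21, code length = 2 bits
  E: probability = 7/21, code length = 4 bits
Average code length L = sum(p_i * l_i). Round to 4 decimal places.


Weighted contributions p_i * l_i:
  A: (2/21) * 5 = 10/21
  D: (12/21) * 2 = 24/21
  E: (7/21) * 4 = 28/21
Sum = (10 + 24 + 28)/21 = 62/21

L = 62/21 = 2.9524 bits/symbol


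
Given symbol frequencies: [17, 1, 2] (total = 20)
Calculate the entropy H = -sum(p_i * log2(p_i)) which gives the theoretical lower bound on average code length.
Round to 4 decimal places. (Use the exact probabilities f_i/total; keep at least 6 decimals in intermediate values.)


Per-symbol terms -p_i * log2(p_i) with p_i = f_i/20:
  p = 17/20 = 0.850000: log2(p) = -0.234465, -p*log2(p) = 0.199295
  p = 1/20 = 0.050000: log2(p) = -4.321928, -p*log2(p) = 0.216096
  p = 2/20 = 0.100000: log2(p) = -3.321928, -p*log2(p) = 0.332193
H = 0.199295 + 0.216096 + 0.332193 = 0.747584

H = 0.7476 bits/symbol


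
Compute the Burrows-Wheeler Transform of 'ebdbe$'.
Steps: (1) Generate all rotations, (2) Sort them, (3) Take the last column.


Rotations (sorted):
  0: $ebdbe -> last char: e
  1: bdbe$e -> last char: e
  2: be$ebd -> last char: d
  3: dbe$eb -> last char: b
  4: e$ebdb -> last char: b
  5: ebdbe$ -> last char: $


BWT = eedbb$


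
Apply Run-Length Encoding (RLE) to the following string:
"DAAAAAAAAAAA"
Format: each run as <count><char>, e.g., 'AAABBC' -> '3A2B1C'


Scanning runs left to right:
  i=0: run of 'D' x 1 -> '1D'
  i=1: run of 'A' x 11 -> '11A'

RLE = 1D11A


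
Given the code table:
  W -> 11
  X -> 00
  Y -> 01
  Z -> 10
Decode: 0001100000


Decoding:
00 -> X
01 -> Y
10 -> Z
00 -> X
00 -> X


Result: XYZXX


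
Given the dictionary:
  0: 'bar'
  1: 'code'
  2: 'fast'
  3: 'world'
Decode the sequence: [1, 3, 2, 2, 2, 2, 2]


Look up each index in the dictionary:
  1 -> 'code'
  3 -> 'world'
  2 -> 'fast'
  2 -> 'fast'
  2 -> 'fast'
  2 -> 'fast'
  2 -> 'fast'

Decoded: "code world fast fast fast fast fast"


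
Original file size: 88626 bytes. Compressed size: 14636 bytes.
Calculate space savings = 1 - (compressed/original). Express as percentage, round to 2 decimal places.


ratio = compressed/original = 14636/88626 = 0.165143
savings = 1 - ratio = 1 - 0.165143 = 0.834857
as a percentage: 0.834857 * 100 = 83.49%

Space savings = 1 - 14636/88626 = 83.49%


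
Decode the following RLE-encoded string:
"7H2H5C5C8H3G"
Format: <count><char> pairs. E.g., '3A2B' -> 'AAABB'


Expanding each <count><char> pair:
  7H -> 'HHHHHHH'
  2H -> 'HH'
  5C -> 'CCCCC'
  5C -> 'CCCCC'
  8H -> 'HHHHHHHH'
  3G -> 'GGG'

Decoded = HHHHHHHHHCCCCCCCCCCHHHHHHHHGGG


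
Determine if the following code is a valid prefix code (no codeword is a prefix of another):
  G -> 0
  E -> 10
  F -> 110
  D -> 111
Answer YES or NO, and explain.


Checking each pair (does one codeword prefix another?):
  G='0' vs E='10': no prefix
  G='0' vs F='110': no prefix
  G='0' vs D='111': no prefix
  E='10' vs G='0': no prefix
  E='10' vs F='110': no prefix
  E='10' vs D='111': no prefix
  F='110' vs G='0': no prefix
  F='110' vs E='10': no prefix
  F='110' vs D='111': no prefix
  D='111' vs G='0': no prefix
  D='111' vs E='10': no prefix
  D='111' vs F='110': no prefix
No violation found over all pairs.

YES -- this is a valid prefix code. No codeword is a prefix of any other codeword.


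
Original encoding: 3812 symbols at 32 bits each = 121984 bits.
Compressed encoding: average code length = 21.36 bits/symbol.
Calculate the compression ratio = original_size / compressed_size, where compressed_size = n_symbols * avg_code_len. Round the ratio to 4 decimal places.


original_size = n_symbols * orig_bits = 3812 * 32 = 121984 bits
compressed_size = n_symbols * avg_code_len = 3812 * 21.36 = 81424.32 bits
ratio = original_size / compressed_size = 121984 / 81424.32 = 1.4981

Compression ratio = 1.4981


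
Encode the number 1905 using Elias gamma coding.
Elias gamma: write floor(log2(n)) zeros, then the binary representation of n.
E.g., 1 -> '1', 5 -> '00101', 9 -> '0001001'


num_bits = floor(log2(1905)) + 1 = 11
leading_zeros = num_bits - 1 = 10
binary(1905) = 11101110001

Elias gamma(1905) = '0000000000' + '11101110001' = 000000000011101110001 (21 bits)


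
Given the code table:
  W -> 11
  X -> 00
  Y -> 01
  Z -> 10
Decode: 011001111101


Decoding:
01 -> Y
10 -> Z
01 -> Y
11 -> W
11 -> W
01 -> Y


Result: YZYWWY


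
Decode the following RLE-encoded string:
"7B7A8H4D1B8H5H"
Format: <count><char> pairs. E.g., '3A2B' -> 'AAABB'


Expanding each <count><char> pair:
  7B -> 'BBBBBBB'
  7A -> 'AAAAAAA'
  8H -> 'HHHHHHHH'
  4D -> 'DDDD'
  1B -> 'B'
  8H -> 'HHHHHHHH'
  5H -> 'HHHHH'

Decoded = BBBBBBBAAAAAAAHHHHHHHHDDDDBHHHHHHHHHHHHH


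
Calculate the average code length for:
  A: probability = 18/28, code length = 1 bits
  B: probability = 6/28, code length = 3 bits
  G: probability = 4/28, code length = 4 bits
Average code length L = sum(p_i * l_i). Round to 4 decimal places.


Weighted contributions p_i * l_i:
  A: (18/28) * 1 = 18/28
  B: (6/28) * 3 = 18/28
  G: (4/28) * 4 = 16/28
Sum = (18 + 18 + 16)/28 = 52/28

L = 52/28 = 1.8571 bits/symbol


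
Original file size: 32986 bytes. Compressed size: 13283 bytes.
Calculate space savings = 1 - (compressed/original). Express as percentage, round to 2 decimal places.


ratio = compressed/original = 13283/32986 = 0.402686
savings = 1 - ratio = 1 - 0.402686 = 0.597314
as a percentage: 0.597314 * 100 = 59.73%

Space savings = 1 - 13283/32986 = 59.73%


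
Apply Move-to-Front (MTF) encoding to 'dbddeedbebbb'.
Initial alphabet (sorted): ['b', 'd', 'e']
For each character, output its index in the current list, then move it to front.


MTF encoding:
'd': index 1 in ['b', 'd', 'e'] -> ['d', 'b', 'e']
'b': index 1 in ['d', 'b', 'e'] -> ['b', 'd', 'e']
'd': index 1 in ['b', 'd', 'e'] -> ['d', 'b', 'e']
'd': index 0 in ['d', 'b', 'e'] -> ['d', 'b', 'e']
'e': index 2 in ['d', 'b', 'e'] -> ['e', 'd', 'b']
'e': index 0 in ['e', 'd', 'b'] -> ['e', 'd', 'b']
'd': index 1 in ['e', 'd', 'b'] -> ['d', 'e', 'b']
'b': index 2 in ['d', 'e', 'b'] -> ['b', 'd', 'e']
'e': index 2 in ['b', 'd', 'e'] -> ['e', 'b', 'd']
'b': index 1 in ['e', 'b', 'd'] -> ['b', 'e', 'd']
'b': index 0 in ['b', 'e', 'd'] -> ['b', 'e', 'd']
'b': index 0 in ['b', 'e', 'd'] -> ['b', 'e', 'd']


Output: [1, 1, 1, 0, 2, 0, 1, 2, 2, 1, 0, 0]


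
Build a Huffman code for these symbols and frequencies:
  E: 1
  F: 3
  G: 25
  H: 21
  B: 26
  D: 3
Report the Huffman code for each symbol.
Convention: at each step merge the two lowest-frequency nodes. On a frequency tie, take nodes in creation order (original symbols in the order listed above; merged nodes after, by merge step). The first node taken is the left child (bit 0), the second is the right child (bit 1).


Huffman tree construction:
Step 1: Merge E(1) + F(3) = 4
Step 2: Merge D(3) + (E+F)(4) = 7
Step 3: Merge (D+(E+F))(7) + H(21) = 28
Step 4: Merge G(25) + B(26) = 51
Step 5: Merge ((D+(E+F))+H)(28) + (G+B)(51) = 79
Read each symbol's code off the tree from the root (left child = 0, right child = 1).

Codes:
  E: 0010 (length 4)
  F: 0011 (length 4)
  G: 10 (length 2)
  H: 01 (length 2)
  B: 11 (length 2)
  D: 000 (length 3)
Average code length: 169/79 = 2.1392 bits/symbol


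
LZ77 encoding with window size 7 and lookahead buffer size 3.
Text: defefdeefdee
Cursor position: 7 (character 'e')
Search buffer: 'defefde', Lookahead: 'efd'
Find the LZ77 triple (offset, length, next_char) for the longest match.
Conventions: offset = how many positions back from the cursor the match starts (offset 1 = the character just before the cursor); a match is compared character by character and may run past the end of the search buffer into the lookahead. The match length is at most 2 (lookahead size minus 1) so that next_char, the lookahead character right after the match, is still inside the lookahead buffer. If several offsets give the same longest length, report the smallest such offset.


Try each offset into the search buffer:
  offset=1 (pos 6, char 'e'): match length 1
  offset=2 (pos 5, char 'd'): match length 0
  offset=3 (pos 4, char 'f'): match length 0
  offset=4 (pos 3, char 'e'): match length 2
  offset=5 (pos 2, char 'f'): match length 0
  offset=6 (pos 1, char 'e'): match length 2
  offset=7 (pos 0, char 'd'): match length 0
Longest match has length 2, found at offsets 4, 6; take the smallest, offset 4.
next_char = character at position 7 + 2 = 9 -> 'd'

Best match: offset=4, length=2 (matching 'ef' starting at position 3)
LZ77 triple: (4, 2, 'd')


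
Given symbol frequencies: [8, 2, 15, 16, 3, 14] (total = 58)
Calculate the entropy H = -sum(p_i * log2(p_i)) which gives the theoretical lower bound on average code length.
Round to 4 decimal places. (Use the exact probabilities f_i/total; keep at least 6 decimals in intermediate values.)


Per-symbol terms -p_i * log2(p_i) with p_i = f_i/58:
  p = 8/58 = 0.137931: log2(p) = -2.857981, -p*log2(p) = 0.394204
  p = 2/58 = 0.034483: log2(p) = -4.857981, -p*log2(p) = 0.167517
  p = 15/58 = 0.258621: log2(p) = -1.951090, -p*log2(p) = 0.504592
  p = 16/58 = 0.275862: log2(p) = -1.857981, -p*log2(p) = 0.512546
  p = 3/58 = 0.051724: log2(p) = -4.273018, -p*log2(p) = 0.221018
  p = 14/58 = 0.241379: log2(p) = -2.050626, -p*log2(p) = 0.494979
H = 0.394204 + 0.167517 + 0.504592 + 0.512546 + 0.221018 + 0.494979 = 2.294856

H = 2.2949 bits/symbol


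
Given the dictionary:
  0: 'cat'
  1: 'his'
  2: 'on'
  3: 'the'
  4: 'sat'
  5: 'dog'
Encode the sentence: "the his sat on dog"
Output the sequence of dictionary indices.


Look up each word in the dictionary:
  'the' -> 3
  'his' -> 1
  'sat' -> 4
  'on' -> 2
  'dog' -> 5

Encoded: [3, 1, 4, 2, 5]


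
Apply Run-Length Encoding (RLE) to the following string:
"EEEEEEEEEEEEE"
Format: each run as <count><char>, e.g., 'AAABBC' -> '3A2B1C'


Scanning runs left to right:
  i=0: run of 'E' x 13 -> '13E'

RLE = 13E


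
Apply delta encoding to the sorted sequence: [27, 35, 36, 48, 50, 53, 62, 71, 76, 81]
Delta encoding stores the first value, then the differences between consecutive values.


First value: 27
Deltas:
  35 - 27 = 8
  36 - 35 = 1
  48 - 36 = 12
  50 - 48 = 2
  53 - 50 = 3
  62 - 53 = 9
  71 - 62 = 9
  76 - 71 = 5
  81 - 76 = 5


Delta encoded: [27, 8, 1, 12, 2, 3, 9, 9, 5, 5]


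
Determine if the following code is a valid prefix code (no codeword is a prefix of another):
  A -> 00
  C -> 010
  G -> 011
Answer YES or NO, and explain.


Checking each pair (does one codeword prefix another?):
  A='00' vs C='010': no prefix
  A='00' vs G='011': no prefix
  C='010' vs A='00': no prefix
  C='010' vs G='011': no prefix
  G='011' vs A='00': no prefix
  G='011' vs C='010': no prefix
No violation found over all pairs.

YES -- this is a valid prefix code. No codeword is a prefix of any other codeword.


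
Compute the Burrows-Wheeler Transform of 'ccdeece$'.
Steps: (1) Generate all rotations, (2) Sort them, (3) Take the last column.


Rotations (sorted):
  0: $ccdeece -> last char: e
  1: ccdeece$ -> last char: $
  2: cdeece$c -> last char: c
  3: ce$ccdee -> last char: e
  4: deece$cc -> last char: c
  5: e$ccdeec -> last char: c
  6: ece$ccde -> last char: e
  7: eece$ccd -> last char: d


BWT = e$cecced


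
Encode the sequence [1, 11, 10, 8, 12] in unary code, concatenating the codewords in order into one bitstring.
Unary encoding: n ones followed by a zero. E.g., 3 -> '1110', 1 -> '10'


Encode each number as n ones followed by a terminating 0:
  1 -> 10 (2 bits)
  11 -> 111111111110 (12 bits)
  10 -> 11111111110 (11 bits)
  8 -> 111111110 (9 bits)
  12 -> 1111111111110 (13 bits)
Total length = 2 + 12 + 11 + 9 + 13 = 47 bits.

Unary([1, 11, 10, 8, 12]) = 10111111111110111111111101111111101111111111110 (47 bits)


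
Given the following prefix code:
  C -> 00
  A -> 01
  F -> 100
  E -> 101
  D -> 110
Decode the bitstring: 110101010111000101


Decoding step by step:
Bits 110 -> D
Bits 101 -> E
Bits 01 -> A
Bits 01 -> A
Bits 110 -> D
Bits 00 -> C
Bits 101 -> E


Decoded message: DEAADCE


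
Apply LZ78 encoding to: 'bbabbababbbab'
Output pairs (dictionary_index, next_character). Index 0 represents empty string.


LZ78 encoding steps:
Dictionary: {0: ''}
Step 1: w='' (idx 0), next='b' -> output (0, 'b'), add 'b' as idx 1
Step 2: w='b' (idx 1), next='a' -> output (1, 'a'), add 'ba' as idx 2
Step 3: w='b' (idx 1), next='b' -> output (1, 'b'), add 'bb' as idx 3
Step 4: w='' (idx 0), next='a' -> output (0, 'a'), add 'a' as idx 4
Step 5: w='ba' (idx 2), next='b' -> output (2, 'b'), add 'bab' as idx 5
Step 6: w='bb' (idx 3), next='a' -> output (3, 'a'), add 'bba' as idx 6
Step 7: w='b' (idx 1), end of input -> output (1, '')


Encoded: [(0, 'b'), (1, 'a'), (1, 'b'), (0, 'a'), (2, 'b'), (3, 'a'), (1, '')]


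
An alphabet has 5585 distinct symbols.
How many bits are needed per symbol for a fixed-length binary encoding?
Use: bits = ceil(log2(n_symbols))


log2(5585) = 12.4473
Bracket: 2^12 = 4096 < 5585 <= 2^13 = 8192
So ceil(log2(5585)) = 13

bits = ceil(log2(5585)) = ceil(12.4473) = 13 bits


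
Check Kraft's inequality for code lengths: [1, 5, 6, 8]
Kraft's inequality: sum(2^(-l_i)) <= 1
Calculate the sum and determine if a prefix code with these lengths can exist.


Sum = 2^(-1) + 2^(-5) + 2^(-6) + 2^(-8)
    = 0.5 + 0.03125 + 0.015625 + 0.00390625
    = 141/256 = 0.55078125
Since 0.55078125 <= 1, Kraft's inequality IS satisfied.
A prefix code with these lengths CAN exist.

Kraft sum = 0.55078125. Satisfied.


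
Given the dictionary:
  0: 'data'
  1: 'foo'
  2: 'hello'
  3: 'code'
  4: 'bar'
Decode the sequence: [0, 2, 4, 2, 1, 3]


Look up each index in the dictionary:
  0 -> 'data'
  2 -> 'hello'
  4 -> 'bar'
  2 -> 'hello'
  1 -> 'foo'
  3 -> 'code'

Decoded: "data hello bar hello foo code"


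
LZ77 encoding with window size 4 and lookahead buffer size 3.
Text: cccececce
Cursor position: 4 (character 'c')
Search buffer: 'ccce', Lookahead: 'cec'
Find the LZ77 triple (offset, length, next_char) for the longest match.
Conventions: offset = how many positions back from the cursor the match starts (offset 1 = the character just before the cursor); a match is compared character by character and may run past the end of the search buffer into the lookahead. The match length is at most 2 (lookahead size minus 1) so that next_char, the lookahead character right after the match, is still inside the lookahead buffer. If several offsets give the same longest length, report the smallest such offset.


Try each offset into the search buffer:
  offset=1 (pos 3, char 'e'): match length 0
  offset=2 (pos 2, char 'c'): match length 2
  offset=3 (pos 1, char 'c'): match length 1
  offset=4 (pos 0, char 'c'): match length 1
Longest match has length 2 at offset 2.
next_char = character at position 4 + 2 = 6 -> 'c'

Best match: offset=2, length=2 (matching 'ce' starting at position 2)
LZ77 triple: (2, 2, 'c')


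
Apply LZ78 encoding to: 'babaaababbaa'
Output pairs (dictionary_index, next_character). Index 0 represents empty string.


LZ78 encoding steps:
Dictionary: {0: ''}
Step 1: w='' (idx 0), next='b' -> output (0, 'b'), add 'b' as idx 1
Step 2: w='' (idx 0), next='a' -> output (0, 'a'), add 'a' as idx 2
Step 3: w='b' (idx 1), next='a' -> output (1, 'a'), add 'ba' as idx 3
Step 4: w='a' (idx 2), next='a' -> output (2, 'a'), add 'aa' as idx 4
Step 5: w='ba' (idx 3), next='b' -> output (3, 'b'), add 'bab' as idx 5
Step 6: w='ba' (idx 3), next='a' -> output (3, 'a'), add 'baa' as idx 6


Encoded: [(0, 'b'), (0, 'a'), (1, 'a'), (2, 'a'), (3, 'b'), (3, 'a')]


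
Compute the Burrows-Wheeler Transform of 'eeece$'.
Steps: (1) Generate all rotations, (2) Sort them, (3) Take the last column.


Rotations (sorted):
  0: $eeece -> last char: e
  1: ce$eee -> last char: e
  2: e$eeec -> last char: c
  3: ece$ee -> last char: e
  4: eece$e -> last char: e
  5: eeece$ -> last char: $


BWT = eecee$


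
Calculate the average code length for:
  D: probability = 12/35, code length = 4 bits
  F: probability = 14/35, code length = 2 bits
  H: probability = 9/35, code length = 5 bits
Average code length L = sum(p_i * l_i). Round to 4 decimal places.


Weighted contributions p_i * l_i:
  D: (12/35) * 4 = 48/35
  F: (14/35) * 2 = 28/35
  H: (9/35) * 5 = 45/35
Sum = (48 + 28 + 45)/35 = 121/35

L = 121/35 = 3.4571 bits/symbol


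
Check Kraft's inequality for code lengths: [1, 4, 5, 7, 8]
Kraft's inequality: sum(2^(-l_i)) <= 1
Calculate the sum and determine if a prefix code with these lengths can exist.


Sum = 2^(-1) + 2^(-4) + 2^(-5) + 2^(-7) + 2^(-8)
    = 0.5 + 0.0625 + 0.03125 + 0.0078125 + 0.00390625
    = 155/256 = 0.60546875
Since 0.60546875 <= 1, Kraft's inequality IS satisfied.
A prefix code with these lengths CAN exist.

Kraft sum = 0.60546875. Satisfied.


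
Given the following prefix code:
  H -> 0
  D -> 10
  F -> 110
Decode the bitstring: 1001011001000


Decoding step by step:
Bits 10 -> D
Bits 0 -> H
Bits 10 -> D
Bits 110 -> F
Bits 0 -> H
Bits 10 -> D
Bits 0 -> H
Bits 0 -> H


Decoded message: DHDFHDHH


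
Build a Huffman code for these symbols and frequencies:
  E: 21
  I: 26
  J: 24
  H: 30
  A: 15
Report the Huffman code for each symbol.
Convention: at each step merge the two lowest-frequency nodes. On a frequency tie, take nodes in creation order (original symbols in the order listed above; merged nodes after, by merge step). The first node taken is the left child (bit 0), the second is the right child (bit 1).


Huffman tree construction:
Step 1: Merge A(15) + E(21) = 36
Step 2: Merge J(24) + I(26) = 50
Step 3: Merge H(30) + (A+E)(36) = 66
Step 4: Merge (J+I)(50) + (H+(A+E))(66) = 116
Read each symbol's code off the tree from the root (left child = 0, right child = 1).

Codes:
  E: 111 (length 3)
  I: 01 (length 2)
  J: 00 (length 2)
  H: 10 (length 2)
  A: 110 (length 3)
Average code length: 268/116 = 2.3103 bits/symbol


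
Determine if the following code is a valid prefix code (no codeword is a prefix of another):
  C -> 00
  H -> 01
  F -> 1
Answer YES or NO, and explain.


Checking each pair (does one codeword prefix another?):
  C='00' vs H='01': no prefix
  C='00' vs F='1': no prefix
  H='01' vs C='00': no prefix
  H='01' vs F='1': no prefix
  F='1' vs C='00': no prefix
  F='1' vs H='01': no prefix
No violation found over all pairs.

YES -- this is a valid prefix code. No codeword is a prefix of any other codeword.


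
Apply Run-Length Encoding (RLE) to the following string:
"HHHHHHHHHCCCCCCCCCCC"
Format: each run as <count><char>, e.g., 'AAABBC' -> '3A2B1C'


Scanning runs left to right:
  i=0: run of 'H' x 9 -> '9H'
  i=9: run of 'C' x 11 -> '11C'

RLE = 9H11C


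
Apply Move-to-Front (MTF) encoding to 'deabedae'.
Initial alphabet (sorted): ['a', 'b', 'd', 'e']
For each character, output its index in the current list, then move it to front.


MTF encoding:
'd': index 2 in ['a', 'b', 'd', 'e'] -> ['d', 'a', 'b', 'e']
'e': index 3 in ['d', 'a', 'b', 'e'] -> ['e', 'd', 'a', 'b']
'a': index 2 in ['e', 'd', 'a', 'b'] -> ['a', 'e', 'd', 'b']
'b': index 3 in ['a', 'e', 'd', 'b'] -> ['b', 'a', 'e', 'd']
'e': index 2 in ['b', 'a', 'e', 'd'] -> ['e', 'b', 'a', 'd']
'd': index 3 in ['e', 'b', 'a', 'd'] -> ['d', 'e', 'b', 'a']
'a': index 3 in ['d', 'e', 'b', 'a'] -> ['a', 'd', 'e', 'b']
'e': index 2 in ['a', 'd', 'e', 'b'] -> ['e', 'a', 'd', 'b']


Output: [2, 3, 2, 3, 2, 3, 3, 2]


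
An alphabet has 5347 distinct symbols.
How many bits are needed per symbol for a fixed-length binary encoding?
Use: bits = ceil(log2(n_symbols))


log2(5347) = 12.3845
Bracket: 2^12 = 4096 < 5347 <= 2^13 = 8192
So ceil(log2(5347)) = 13

bits = ceil(log2(5347)) = ceil(12.3845) = 13 bits


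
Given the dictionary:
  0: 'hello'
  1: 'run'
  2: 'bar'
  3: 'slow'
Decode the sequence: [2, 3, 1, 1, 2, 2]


Look up each index in the dictionary:
  2 -> 'bar'
  3 -> 'slow'
  1 -> 'run'
  1 -> 'run'
  2 -> 'bar'
  2 -> 'bar'

Decoded: "bar slow run run bar bar"


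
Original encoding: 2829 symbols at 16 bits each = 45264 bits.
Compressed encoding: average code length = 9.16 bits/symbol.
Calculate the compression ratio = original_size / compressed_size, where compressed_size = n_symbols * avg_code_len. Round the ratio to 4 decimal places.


original_size = n_symbols * orig_bits = 2829 * 16 = 45264 bits
compressed_size = n_symbols * avg_code_len = 2829 * 9.16 = 25913.64 bits
ratio = original_size / compressed_size = 45264 / 25913.64 = 1.7467

Compression ratio = 1.7467


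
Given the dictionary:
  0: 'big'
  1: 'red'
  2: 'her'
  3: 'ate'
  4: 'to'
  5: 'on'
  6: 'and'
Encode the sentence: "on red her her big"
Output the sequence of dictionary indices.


Look up each word in the dictionary:
  'on' -> 5
  'red' -> 1
  'her' -> 2
  'her' -> 2
  'big' -> 0

Encoded: [5, 1, 2, 2, 0]


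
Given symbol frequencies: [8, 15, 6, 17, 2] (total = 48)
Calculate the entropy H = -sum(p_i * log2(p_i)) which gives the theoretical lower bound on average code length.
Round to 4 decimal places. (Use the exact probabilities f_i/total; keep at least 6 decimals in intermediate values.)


Per-symbol terms -p_i * log2(p_i) with p_i = f_i/48:
  p = 8/48 = 0.166667: log2(p) = -2.584963, -p*log2(p) = 0.430827
  p = 15/48 = 0.312500: log2(p) = -1.678072, -p*log2(p) = 0.524397
  p = 6/48 = 0.125000: log2(p) = -3.000000, -p*log2(p) = 0.375000
  p = 17/48 = 0.354167: log2(p) = -1.497500, -p*log2(p) = 0.530364
  p = 2/48 = 0.041667: log2(p) = -4.584963, -p*log2(p) = 0.191040
H = 0.430827 + 0.524397 + 0.375000 + 0.530364 + 0.191040 = 2.051628

H = 2.0516 bits/symbol


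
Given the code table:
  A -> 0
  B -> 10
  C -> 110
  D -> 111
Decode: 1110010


Decoding:
111 -> D
0 -> A
0 -> A
10 -> B


Result: DAAB


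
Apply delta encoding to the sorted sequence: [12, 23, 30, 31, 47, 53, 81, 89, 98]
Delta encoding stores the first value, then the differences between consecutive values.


First value: 12
Deltas:
  23 - 12 = 11
  30 - 23 = 7
  31 - 30 = 1
  47 - 31 = 16
  53 - 47 = 6
  81 - 53 = 28
  89 - 81 = 8
  98 - 89 = 9


Delta encoded: [12, 11, 7, 1, 16, 6, 28, 8, 9]


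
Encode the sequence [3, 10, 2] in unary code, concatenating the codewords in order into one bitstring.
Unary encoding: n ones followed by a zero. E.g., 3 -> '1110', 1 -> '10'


Encode each number as n ones followed by a terminating 0:
  3 -> 1110 (4 bits)
  10 -> 11111111110 (11 bits)
  2 -> 110 (3 bits)
Total length = 4 + 11 + 3 = 18 bits.

Unary([3, 10, 2]) = 111011111111110110 (18 bits)


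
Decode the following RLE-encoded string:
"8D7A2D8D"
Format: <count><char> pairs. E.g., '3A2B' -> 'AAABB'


Expanding each <count><char> pair:
  8D -> 'DDDDDDDD'
  7A -> 'AAAAAAA'
  2D -> 'DD'
  8D -> 'DDDDDDDD'

Decoded = DDDDDDDDAAAAAAADDDDDDDDDD


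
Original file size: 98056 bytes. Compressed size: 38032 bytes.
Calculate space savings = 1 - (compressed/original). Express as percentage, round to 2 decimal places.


ratio = compressed/original = 38032/98056 = 0.38786
savings = 1 - ratio = 1 - 0.38786 = 0.61214
as a percentage: 0.61214 * 100 = 61.21%

Space savings = 1 - 38032/98056 = 61.21%


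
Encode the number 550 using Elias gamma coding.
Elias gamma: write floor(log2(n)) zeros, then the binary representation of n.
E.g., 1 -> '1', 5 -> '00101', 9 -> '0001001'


num_bits = floor(log2(550)) + 1 = 10
leading_zeros = num_bits - 1 = 9
binary(550) = 1000100110

Elias gamma(550) = '000000000' + '1000100110' = 0000000001000100110 (19 bits)


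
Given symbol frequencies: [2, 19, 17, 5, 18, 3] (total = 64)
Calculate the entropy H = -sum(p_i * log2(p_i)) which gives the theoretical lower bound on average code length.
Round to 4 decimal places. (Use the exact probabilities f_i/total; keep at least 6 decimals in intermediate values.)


Per-symbol terms -p_i * log2(p_i) with p_i = f_i/64:
  p = 2/64 = 0.031250: log2(p) = -5.000000, -p*log2(p) = 0.156250
  p = 19/64 = 0.296875: log2(p) = -1.752072, -p*log2(p) = 0.520147
  p = 17/64 = 0.265625: log2(p) = -1.912537, -p*log2(p) = 0.508018
  p = 5/64 = 0.078125: log2(p) = -3.678072, -p*log2(p) = 0.287349
  p = 18/64 = 0.281250: log2(p) = -1.830075, -p*log2(p) = 0.514709
  p = 3/64 = 0.046875: log2(p) = -4.415037, -p*log2(p) = 0.206955
H = 0.156250 + 0.520147 + 0.508018 + 0.287349 + 0.514709 + 0.206955 = 2.193428

H = 2.1934 bits/symbol


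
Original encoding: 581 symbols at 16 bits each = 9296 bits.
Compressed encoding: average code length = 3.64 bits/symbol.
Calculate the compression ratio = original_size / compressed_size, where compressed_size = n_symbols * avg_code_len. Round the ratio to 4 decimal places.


original_size = n_symbols * orig_bits = 581 * 16 = 9296 bits
compressed_size = n_symbols * avg_code_len = 581 * 3.64 = 2114.84 bits
ratio = original_size / compressed_size = 9296 / 2114.84 = 4.3956

Compression ratio = 4.3956


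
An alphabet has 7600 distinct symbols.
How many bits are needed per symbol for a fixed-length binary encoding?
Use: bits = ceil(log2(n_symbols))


log2(7600) = 12.8918
Bracket: 2^12 = 4096 < 7600 <= 2^13 = 8192
So ceil(log2(7600)) = 13

bits = ceil(log2(7600)) = ceil(12.8918) = 13 bits


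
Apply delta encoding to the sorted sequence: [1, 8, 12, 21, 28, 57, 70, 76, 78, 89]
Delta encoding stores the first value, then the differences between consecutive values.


First value: 1
Deltas:
  8 - 1 = 7
  12 - 8 = 4
  21 - 12 = 9
  28 - 21 = 7
  57 - 28 = 29
  70 - 57 = 13
  76 - 70 = 6
  78 - 76 = 2
  89 - 78 = 11


Delta encoded: [1, 7, 4, 9, 7, 29, 13, 6, 2, 11]


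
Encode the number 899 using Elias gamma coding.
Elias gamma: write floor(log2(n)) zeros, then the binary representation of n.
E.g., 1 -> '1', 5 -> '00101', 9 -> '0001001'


num_bits = floor(log2(899)) + 1 = 10
leading_zeros = num_bits - 1 = 9
binary(899) = 1110000011

Elias gamma(899) = '000000000' + '1110000011' = 0000000001110000011 (19 bits)


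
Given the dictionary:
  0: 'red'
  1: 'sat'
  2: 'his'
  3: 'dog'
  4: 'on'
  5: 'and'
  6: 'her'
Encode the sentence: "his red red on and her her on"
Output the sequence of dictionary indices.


Look up each word in the dictionary:
  'his' -> 2
  'red' -> 0
  'red' -> 0
  'on' -> 4
  'and' -> 5
  'her' -> 6
  'her' -> 6
  'on' -> 4

Encoded: [2, 0, 0, 4, 5, 6, 6, 4]


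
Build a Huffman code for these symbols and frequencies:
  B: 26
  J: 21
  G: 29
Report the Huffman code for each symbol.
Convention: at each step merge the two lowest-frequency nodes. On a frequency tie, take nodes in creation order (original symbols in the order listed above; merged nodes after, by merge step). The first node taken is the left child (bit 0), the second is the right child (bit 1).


Huffman tree construction:
Step 1: Merge J(21) + B(26) = 47
Step 2: Merge G(29) + (J+B)(47) = 76
Read each symbol's code off the tree from the root (left child = 0, right child = 1).

Codes:
  B: 11 (length 2)
  J: 10 (length 2)
  G: 0 (length 1)
Average code length: 123/76 = 1.6184 bits/symbol


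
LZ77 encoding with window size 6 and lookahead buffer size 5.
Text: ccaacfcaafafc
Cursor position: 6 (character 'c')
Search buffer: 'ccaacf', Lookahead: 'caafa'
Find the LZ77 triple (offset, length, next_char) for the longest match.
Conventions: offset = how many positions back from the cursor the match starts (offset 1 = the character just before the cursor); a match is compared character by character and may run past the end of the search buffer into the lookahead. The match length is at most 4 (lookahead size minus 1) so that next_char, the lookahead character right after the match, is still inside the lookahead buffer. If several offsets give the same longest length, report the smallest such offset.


Try each offset into the search buffer:
  offset=1 (pos 5, char 'f'): match length 0
  offset=2 (pos 4, char 'c'): match length 1
  offset=3 (pos 3, char 'a'): match length 0
  offset=4 (pos 2, char 'a'): match length 0
  offset=5 (pos 1, char 'c'): match length 3
  offset=6 (pos 0, char 'c'): match length 1
Longest match has length 3 at offset 5.
next_char = character at position 6 + 3 = 9 -> 'f'

Best match: offset=5, length=3 (matching 'caa' starting at position 1)
LZ77 triple: (5, 3, 'f')


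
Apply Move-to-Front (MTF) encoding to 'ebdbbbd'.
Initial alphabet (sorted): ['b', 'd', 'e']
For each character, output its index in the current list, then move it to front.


MTF encoding:
'e': index 2 in ['b', 'd', 'e'] -> ['e', 'b', 'd']
'b': index 1 in ['e', 'b', 'd'] -> ['b', 'e', 'd']
'd': index 2 in ['b', 'e', 'd'] -> ['d', 'b', 'e']
'b': index 1 in ['d', 'b', 'e'] -> ['b', 'd', 'e']
'b': index 0 in ['b', 'd', 'e'] -> ['b', 'd', 'e']
'b': index 0 in ['b', 'd', 'e'] -> ['b', 'd', 'e']
'd': index 1 in ['b', 'd', 'e'] -> ['d', 'b', 'e']


Output: [2, 1, 2, 1, 0, 0, 1]


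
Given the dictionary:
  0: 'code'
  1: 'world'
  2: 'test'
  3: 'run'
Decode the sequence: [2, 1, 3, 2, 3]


Look up each index in the dictionary:
  2 -> 'test'
  1 -> 'world'
  3 -> 'run'
  2 -> 'test'
  3 -> 'run'

Decoded: "test world run test run"


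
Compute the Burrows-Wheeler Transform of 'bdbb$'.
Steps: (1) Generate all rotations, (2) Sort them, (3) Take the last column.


Rotations (sorted):
  0: $bdbb -> last char: b
  1: b$bdb -> last char: b
  2: bb$bd -> last char: d
  3: bdbb$ -> last char: $
  4: dbb$b -> last char: b


BWT = bbd$b


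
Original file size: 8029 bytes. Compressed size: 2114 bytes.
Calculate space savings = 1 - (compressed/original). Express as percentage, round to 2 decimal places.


ratio = compressed/original = 2114/8029 = 0.263296
savings = 1 - ratio = 1 - 0.263296 = 0.736704
as a percentage: 0.736704 * 100 = 73.67%

Space savings = 1 - 2114/8029 = 73.67%


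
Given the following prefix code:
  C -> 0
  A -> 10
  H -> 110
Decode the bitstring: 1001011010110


Decoding step by step:
Bits 10 -> A
Bits 0 -> C
Bits 10 -> A
Bits 110 -> H
Bits 10 -> A
Bits 110 -> H


Decoded message: ACAHAH


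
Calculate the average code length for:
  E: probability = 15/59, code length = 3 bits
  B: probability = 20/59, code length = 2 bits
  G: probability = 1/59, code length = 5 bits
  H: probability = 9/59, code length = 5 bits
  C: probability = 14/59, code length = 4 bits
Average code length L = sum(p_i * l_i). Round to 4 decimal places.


Weighted contributions p_i * l_i:
  E: (15/59) * 3 = 45/59
  B: (20/59) * 2 = 40/59
  G: (1/59) * 5 = 5/59
  H: (9/59) * 5 = 45/59
  C: (14/59) * 4 = 56/59
Sum = (45 + 40 + 5 + 45 + 56)/59 = 191/59

L = 191/59 = 3.2373 bits/symbol


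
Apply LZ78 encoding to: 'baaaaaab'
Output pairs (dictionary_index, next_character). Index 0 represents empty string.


LZ78 encoding steps:
Dictionary: {0: ''}
Step 1: w='' (idx 0), next='b' -> output (0, 'b'), add 'b' as idx 1
Step 2: w='' (idx 0), next='a' -> output (0, 'a'), add 'a' as idx 2
Step 3: w='a' (idx 2), next='a' -> output (2, 'a'), add 'aa' as idx 3
Step 4: w='aa' (idx 3), next='a' -> output (3, 'a'), add 'aaa' as idx 4
Step 5: w='b' (idx 1), end of input -> output (1, '')


Encoded: [(0, 'b'), (0, 'a'), (2, 'a'), (3, 'a'), (1, '')]


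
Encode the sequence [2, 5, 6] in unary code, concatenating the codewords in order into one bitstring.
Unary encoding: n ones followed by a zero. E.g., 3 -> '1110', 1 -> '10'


Encode each number as n ones followed by a terminating 0:
  2 -> 110 (3 bits)
  5 -> 111110 (6 bits)
  6 -> 1111110 (7 bits)
Total length = 3 + 6 + 7 = 16 bits.

Unary([2, 5, 6]) = 1101111101111110 (16 bits)


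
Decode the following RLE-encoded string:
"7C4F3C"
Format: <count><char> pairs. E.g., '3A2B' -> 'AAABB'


Expanding each <count><char> pair:
  7C -> 'CCCCCCC'
  4F -> 'FFFF'
  3C -> 'CCC'

Decoded = CCCCCCCFFFFCCC


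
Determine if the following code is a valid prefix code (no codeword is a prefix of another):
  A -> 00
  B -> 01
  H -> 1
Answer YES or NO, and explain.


Checking each pair (does one codeword prefix another?):
  A='00' vs B='01': no prefix
  A='00' vs H='1': no prefix
  B='01' vs A='00': no prefix
  B='01' vs H='1': no prefix
  H='1' vs A='00': no prefix
  H='1' vs B='01': no prefix
No violation found over all pairs.

YES -- this is a valid prefix code. No codeword is a prefix of any other codeword.


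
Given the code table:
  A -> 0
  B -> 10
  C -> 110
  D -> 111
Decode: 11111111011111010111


Decoding:
111 -> D
111 -> D
110 -> C
111 -> D
110 -> C
10 -> B
111 -> D


Result: DDCDCBD


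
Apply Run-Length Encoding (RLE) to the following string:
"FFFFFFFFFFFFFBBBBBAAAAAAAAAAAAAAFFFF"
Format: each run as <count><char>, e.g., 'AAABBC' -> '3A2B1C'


Scanning runs left to right:
  i=0: run of 'F' x 13 -> '13F'
  i=13: run of 'B' x 5 -> '5B'
  i=18: run of 'A' x 14 -> '14A'
  i=32: run of 'F' x 4 -> '4F'

RLE = 13F5B14A4F


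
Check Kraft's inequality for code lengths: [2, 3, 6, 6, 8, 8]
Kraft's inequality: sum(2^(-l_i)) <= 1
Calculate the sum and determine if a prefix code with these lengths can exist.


Sum = 2^(-2) + 2^(-3) + 2^(-6) + 2^(-6) + 2^(-8) + 2^(-8)
    = 0.25 + 0.125 + 0.015625 + 0.015625 + 0.00390625 + 0.00390625
    = 106/256 = 0.4140625
Since 0.4140625 <= 1, Kraft's inequality IS satisfied.
A prefix code with these lengths CAN exist.

Kraft sum = 0.4140625. Satisfied.


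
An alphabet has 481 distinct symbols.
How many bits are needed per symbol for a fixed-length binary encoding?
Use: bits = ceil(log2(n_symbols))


log2(481) = 8.9099
Bracket: 2^8 = 256 < 481 <= 2^9 = 512
So ceil(log2(481)) = 9

bits = ceil(log2(481)) = ceil(8.9099) = 9 bits


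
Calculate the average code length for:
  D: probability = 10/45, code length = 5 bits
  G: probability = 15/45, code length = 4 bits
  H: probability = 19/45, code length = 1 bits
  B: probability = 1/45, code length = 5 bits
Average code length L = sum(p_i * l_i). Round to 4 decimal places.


Weighted contributions p_i * l_i:
  D: (10/45) * 5 = 50/45
  G: (15/45) * 4 = 60/45
  H: (19/45) * 1 = 19/45
  B: (1/45) * 5 = 5/45
Sum = (50 + 60 + 19 + 5)/45 = 134/45

L = 134/45 = 2.9778 bits/symbol


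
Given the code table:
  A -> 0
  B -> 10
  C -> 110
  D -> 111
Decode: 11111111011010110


Decoding:
111 -> D
111 -> D
110 -> C
110 -> C
10 -> B
110 -> C


Result: DDCCBC


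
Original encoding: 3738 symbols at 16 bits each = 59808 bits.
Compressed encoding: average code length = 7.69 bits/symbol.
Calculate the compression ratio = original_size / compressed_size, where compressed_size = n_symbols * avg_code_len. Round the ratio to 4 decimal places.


original_size = n_symbols * orig_bits = 3738 * 16 = 59808 bits
compressed_size = n_symbols * avg_code_len = 3738 * 7.69 = 28745.22 bits
ratio = original_size / compressed_size = 59808 / 28745.22 = 2.0806

Compression ratio = 2.0806


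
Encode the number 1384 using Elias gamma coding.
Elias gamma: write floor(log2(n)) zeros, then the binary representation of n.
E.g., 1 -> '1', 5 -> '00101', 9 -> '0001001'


num_bits = floor(log2(1384)) + 1 = 11
leading_zeros = num_bits - 1 = 10
binary(1384) = 10101101000

Elias gamma(1384) = '0000000000' + '10101101000' = 000000000010101101000 (21 bits)
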